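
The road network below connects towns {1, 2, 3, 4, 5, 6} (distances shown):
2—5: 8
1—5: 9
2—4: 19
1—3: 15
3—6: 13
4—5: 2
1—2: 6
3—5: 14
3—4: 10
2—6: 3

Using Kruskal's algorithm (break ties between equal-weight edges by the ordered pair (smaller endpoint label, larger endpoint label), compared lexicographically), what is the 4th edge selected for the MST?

2-5

Kruskal: consider edges lightest-first.
4—5 (2): add — endpoints in different components.
2—6 (3): add — endpoints in different components.
1—2 (6): add — endpoints in different components.
2—5 (8): add — endpoints in different components.
1—5 (9): skip — 1 and 5 already connected.
3—4 (10): add — endpoints in different components.
The 4th edge added is 2—5.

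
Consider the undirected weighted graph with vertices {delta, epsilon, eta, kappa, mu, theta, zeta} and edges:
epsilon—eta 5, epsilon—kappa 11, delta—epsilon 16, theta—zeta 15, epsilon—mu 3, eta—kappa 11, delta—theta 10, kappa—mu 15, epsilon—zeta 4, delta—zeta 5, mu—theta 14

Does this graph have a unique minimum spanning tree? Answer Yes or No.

No

Kruskal's algorithm — process edges by increasing weight (ties by edge label):
epsilon—mu (3): add. Components now {theta} {zeta} {kappa} {epsilon,mu} {eta} {delta}
epsilon—zeta (4): add. Components now {theta} {epsilon,mu,zeta} {kappa} {eta} {delta}
delta—zeta (5): add. Components now {theta} {delta,epsilon,mu,zeta} {kappa} {eta}
epsilon—eta (5): add. Components now {theta} {delta,epsilon,eta,mu,zeta} {kappa}
delta—theta (10): add. Components now {delta,epsilon,eta,mu,theta,zeta} {kappa}
epsilon—kappa (11): add. Components now {delta,epsilon,eta,kappa,mu,theta,zeta}
Non-tree edge eta—kappa has weight 11, equal to the heaviest edge on its tree cycle — swapping gives another MST of the same weight. Not unique.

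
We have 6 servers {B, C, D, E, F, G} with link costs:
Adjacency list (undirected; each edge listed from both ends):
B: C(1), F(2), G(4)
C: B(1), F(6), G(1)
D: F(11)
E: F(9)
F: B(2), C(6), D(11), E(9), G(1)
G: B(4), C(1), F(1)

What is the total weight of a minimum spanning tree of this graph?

Kruskal's algorithm — process edges by increasing weight (ties by edge label):
B-C (1): add. Components now {B,C} {D} {E} {F} {G}
C-G (1): add. Components now {B,C,G} {D} {E} {F}
F-G (1): add. Components now {B,C,F,G} {D} {E}
B-F (2): skip — B and F already connected.
B-G (4): skip — B and G already connected.
C-F (6): skip — C and F already connected.
E-F (9): add. Components now {B,C,E,F,G} {D}
D-F (11): add. Components now {B,C,D,E,F,G}
MST edges: B-C, C-G, F-G, E-F, D-F; total weight 1+1+1+9+11 = 23.

23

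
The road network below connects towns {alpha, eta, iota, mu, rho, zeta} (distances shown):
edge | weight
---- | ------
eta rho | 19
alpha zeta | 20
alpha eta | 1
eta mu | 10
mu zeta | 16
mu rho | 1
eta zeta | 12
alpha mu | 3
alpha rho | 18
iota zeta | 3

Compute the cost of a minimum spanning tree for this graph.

20

Grow the tree from eta using Prim:
Step 1: frontier [alpha eta 1, eta mu 10, eta zeta 12, eta rho 19] → take alpha eta (1); add alpha.
Step 2: frontier [alpha mu 3, alpha rho 18, alpha zeta 20, eta mu 10, eta zeta 12, eta rho 19] → take alpha mu (3); add mu.
Step 3: frontier [alpha rho 18, alpha zeta 20, eta zeta 12, eta rho 19, mu rho 1, mu zeta 16] → take mu rho (1); add rho.
Step 4: frontier [alpha zeta 20, eta zeta 12, mu zeta 16] → take eta zeta (12); add zeta.
Step 5: frontier [iota zeta 3] → take iota zeta (3); add iota.
MST edges: alpha eta, alpha mu, mu rho, eta zeta, iota zeta; total weight 1+3+1+12+3 = 20.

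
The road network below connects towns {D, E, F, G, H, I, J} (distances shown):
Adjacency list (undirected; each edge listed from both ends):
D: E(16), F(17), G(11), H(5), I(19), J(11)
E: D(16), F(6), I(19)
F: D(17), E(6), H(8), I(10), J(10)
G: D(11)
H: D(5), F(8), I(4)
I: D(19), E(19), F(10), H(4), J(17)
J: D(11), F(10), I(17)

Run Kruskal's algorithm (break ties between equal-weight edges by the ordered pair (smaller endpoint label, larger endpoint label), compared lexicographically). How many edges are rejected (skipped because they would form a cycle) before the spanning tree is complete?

Sort edges by weight, then run Kruskal:
H I (4): add — endpoints in different components.
D H (5): add — endpoints in different components.
E F (6): add — endpoints in different components.
F H (8): add — endpoints in different components.
F I (10): skip — F and I already connected.
F J (10): add — endpoints in different components.
D G (11): add — endpoints in different components.
Edges rejected before the tree was complete: 1.

1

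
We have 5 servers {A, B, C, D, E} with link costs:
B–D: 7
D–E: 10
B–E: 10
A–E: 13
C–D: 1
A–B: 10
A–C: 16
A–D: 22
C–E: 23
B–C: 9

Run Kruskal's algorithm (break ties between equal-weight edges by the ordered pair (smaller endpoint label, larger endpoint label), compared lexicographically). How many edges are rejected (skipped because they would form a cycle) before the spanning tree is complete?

1

Kruskal's algorithm — process edges by increasing weight (ties by edge label):
C–D (1): add — endpoints in different components.
B–D (7): add — endpoints in different components.
B–C (9): skip — B and C already connected.
A–B (10): add — endpoints in different components.
B–E (10): add — endpoints in different components.
Edges rejected before the tree was complete: 1.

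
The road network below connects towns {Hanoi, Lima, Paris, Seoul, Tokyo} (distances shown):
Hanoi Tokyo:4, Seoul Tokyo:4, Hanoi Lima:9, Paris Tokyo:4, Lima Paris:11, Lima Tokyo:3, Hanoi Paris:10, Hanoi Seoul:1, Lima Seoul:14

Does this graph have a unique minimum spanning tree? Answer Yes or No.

Kruskal's algorithm — process edges by increasing weight (ties by edge label):
Hanoi Seoul (1): add — endpoints in different components.
Lima Tokyo (3): add — endpoints in different components.
Hanoi Tokyo (4): add — endpoints in different components.
Paris Tokyo (4): add — endpoints in different components.
Non-tree edge Seoul Tokyo has weight 4, equal to the heaviest edge on its tree cycle — swapping gives another MST of the same weight. Not unique.

No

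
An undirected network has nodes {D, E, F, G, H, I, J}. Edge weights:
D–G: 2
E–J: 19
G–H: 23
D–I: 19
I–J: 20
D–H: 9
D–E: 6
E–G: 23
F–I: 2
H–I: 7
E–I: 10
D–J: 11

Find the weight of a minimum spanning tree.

Sort edges by weight, then run Kruskal:
D–G (2): add — endpoints in different components.
F–I (2): add — endpoints in different components.
D–E (6): add — endpoints in different components.
H–I (7): add — endpoints in different components.
D–H (9): add — endpoints in different components.
E–I (10): skip — E and I already connected.
D–J (11): add — endpoints in different components.
MST edges: D–G, F–I, D–E, H–I, D–H, D–J; total weight 2+2+6+7+9+11 = 37.

37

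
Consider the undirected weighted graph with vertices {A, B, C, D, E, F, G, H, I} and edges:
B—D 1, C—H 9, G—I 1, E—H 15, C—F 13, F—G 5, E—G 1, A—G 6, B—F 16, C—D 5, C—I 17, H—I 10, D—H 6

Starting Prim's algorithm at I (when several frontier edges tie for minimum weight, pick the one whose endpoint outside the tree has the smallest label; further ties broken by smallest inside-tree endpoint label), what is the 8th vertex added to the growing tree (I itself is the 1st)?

Prim's algorithm from I:
Step 1: cheapest edge leaving the tree is G—I (1); add G.
Step 2: cheapest edge leaving the tree is E—G (1); add E.
Step 3: cheapest edge leaving the tree is F—G (5); add F.
Step 4: cheapest edge leaving the tree is A—G (6); add A.
Step 5: cheapest edge leaving the tree is H—I (10); add H.
Step 6: cheapest edge leaving the tree is D—H (6); add D.
Step 7: cheapest edge leaving the tree is B—D (1); add B.
Step 8: cheapest edge leaving the tree is C—D (5); add C.
Vertex order: I, G, E, F, A, H, D, B, C. The 8th vertex is B.

B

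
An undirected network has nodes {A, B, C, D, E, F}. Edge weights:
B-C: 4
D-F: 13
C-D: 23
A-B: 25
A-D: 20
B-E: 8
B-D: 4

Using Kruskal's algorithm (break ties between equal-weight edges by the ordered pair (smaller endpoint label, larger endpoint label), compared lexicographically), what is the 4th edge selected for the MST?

Sort edges by weight, then run Kruskal:
B-C (4): add. Components now {A} {B,C} {D} {E} {F}
B-D (4): add. Components now {A} {B,C,D} {E} {F}
B-E (8): add. Components now {A} {B,C,D,E} {F}
D-F (13): add. Components now {A} {B,C,D,E,F}
A-D (20): add. Components now {A,B,C,D,E,F}
The 4th edge added is D-F.

D-F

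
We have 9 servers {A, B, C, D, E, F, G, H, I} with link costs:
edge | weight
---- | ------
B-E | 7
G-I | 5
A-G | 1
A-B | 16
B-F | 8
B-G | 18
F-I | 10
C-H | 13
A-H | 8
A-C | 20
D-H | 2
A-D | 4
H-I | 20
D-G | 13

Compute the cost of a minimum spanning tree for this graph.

50

Grow the tree from C using Prim:
Step 1: frontier [C-H 13, A-C 20] → take C-H (13); add H.
Step 2: frontier [A-C 20, D-H 2, A-H 8, H-I 20] → take D-H (2); add D.
Step 3: frontier [A-C 20, A-D 4, D-G 13, A-H 8, H-I 20] → take A-D (4); add A.
Step 4: frontier [A-G 1, A-B 16, D-G 13, H-I 20] → take A-G (1); add G.
Step 5: frontier [A-B 16, G-I 5, B-G 18, H-I 20] → take G-I (5); add I.
Step 6: frontier [A-B 16, B-G 18, F-I 10] → take F-I (10); add F.
Step 7: frontier [A-B 16, B-F 8, B-G 18] → take B-F (8); add B.
Step 8: frontier [B-E 7] → take B-E (7); add E.
MST edges: C-H, D-H, A-D, A-G, G-I, F-I, B-F, B-E; total weight 13+2+4+1+5+10+8+7 = 50.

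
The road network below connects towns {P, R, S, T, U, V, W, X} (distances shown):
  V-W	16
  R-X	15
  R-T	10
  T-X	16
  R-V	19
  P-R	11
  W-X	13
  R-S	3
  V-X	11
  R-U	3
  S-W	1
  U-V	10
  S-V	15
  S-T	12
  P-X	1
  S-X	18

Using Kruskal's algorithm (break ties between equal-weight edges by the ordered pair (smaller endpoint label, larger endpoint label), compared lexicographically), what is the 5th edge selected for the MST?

R-T

Kruskal's algorithm — process edges by increasing weight (ties by edge label):
P-X (1): add — endpoints in different components.
S-W (1): add — endpoints in different components.
R-S (3): add — endpoints in different components.
R-U (3): add — endpoints in different components.
R-T (10): add — endpoints in different components.
U-V (10): add — endpoints in different components.
P-R (11): add — endpoints in different components.
The 5th edge added is R-T.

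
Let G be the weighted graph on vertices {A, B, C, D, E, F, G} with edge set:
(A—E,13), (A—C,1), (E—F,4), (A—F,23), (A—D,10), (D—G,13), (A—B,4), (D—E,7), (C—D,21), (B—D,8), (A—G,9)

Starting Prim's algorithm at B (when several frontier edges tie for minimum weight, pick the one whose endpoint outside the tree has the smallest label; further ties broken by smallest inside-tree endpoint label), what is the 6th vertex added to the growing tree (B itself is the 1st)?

Grow the tree from B using Prim:
Step 1: cheapest edge leaving the tree is A—B (4); add A.
Step 2: cheapest edge leaving the tree is A—C (1); add C.
Step 3: cheapest edge leaving the tree is B—D (8); add D.
Step 4: cheapest edge leaving the tree is D—E (7); add E.
Step 5: cheapest edge leaving the tree is E—F (4); add F.
Step 6: cheapest edge leaving the tree is A—G (9); add G.
Vertex order: B, A, C, D, E, F, G. The 6th vertex is F.

F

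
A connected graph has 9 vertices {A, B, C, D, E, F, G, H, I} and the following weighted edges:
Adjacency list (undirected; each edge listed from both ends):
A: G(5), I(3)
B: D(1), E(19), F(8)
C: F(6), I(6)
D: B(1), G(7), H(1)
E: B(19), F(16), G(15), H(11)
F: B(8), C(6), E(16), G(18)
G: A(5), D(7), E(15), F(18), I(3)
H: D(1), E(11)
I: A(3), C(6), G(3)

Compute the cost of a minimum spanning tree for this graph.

Grow the tree from A using Prim:
Step 1: cheapest edge leaving the tree is A—I (3); add I.
Step 2: cheapest edge leaving the tree is G—I (3); add G.
Step 3: cheapest edge leaving the tree is C—I (6); add C.
Step 4: cheapest edge leaving the tree is C—F (6); add F.
Step 5: cheapest edge leaving the tree is D—G (7); add D.
Step 6: cheapest edge leaving the tree is B—D (1); add B.
Step 7: cheapest edge leaving the tree is D—H (1); add H.
Step 8: cheapest edge leaving the tree is E—H (11); add E.
MST edges: A—I, G—I, C—I, C—F, D—G, B—D, D—H, E—H; total weight 3+3+6+6+7+1+1+11 = 38.

38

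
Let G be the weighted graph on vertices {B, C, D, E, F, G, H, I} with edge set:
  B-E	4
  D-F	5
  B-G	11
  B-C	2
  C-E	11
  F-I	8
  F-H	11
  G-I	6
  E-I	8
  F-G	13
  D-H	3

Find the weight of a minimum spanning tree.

36

Grow the tree from F using Prim:
Step 1: frontier [D-F 5, F-I 8, F-H 11, F-G 13] → take D-F (5); add D.
Step 2: frontier [D-H 3, F-I 8, F-H 11, F-G 13] → take D-H (3); add H.
Step 3: frontier [F-I 8, F-G 13] → take F-I (8); add I.
Step 4: frontier [F-G 13, G-I 6, E-I 8] → take G-I (6); add G.
Step 5: frontier [B-G 11, E-I 8] → take E-I (8); add E.
Step 6: frontier [B-E 4, C-E 11, B-G 11] → take B-E (4); add B.
Step 7: frontier [B-C 2, C-E 11] → take B-C (2); add C.
MST edges: D-F, D-H, F-I, G-I, E-I, B-E, B-C; total weight 5+3+8+6+8+4+2 = 36.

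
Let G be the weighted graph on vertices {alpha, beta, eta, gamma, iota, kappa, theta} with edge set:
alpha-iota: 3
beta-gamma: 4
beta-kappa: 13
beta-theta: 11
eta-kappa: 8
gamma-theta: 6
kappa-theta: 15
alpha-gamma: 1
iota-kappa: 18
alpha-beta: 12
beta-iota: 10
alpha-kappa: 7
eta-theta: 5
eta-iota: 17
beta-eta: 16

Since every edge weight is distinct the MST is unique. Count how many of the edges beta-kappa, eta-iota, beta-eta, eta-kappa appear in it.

0

Sort edges by weight, then run Kruskal:
alpha-gamma (1): add — endpoints in different components.
alpha-iota (3): add — endpoints in different components.
beta-gamma (4): add — endpoints in different components.
eta-theta (5): add — endpoints in different components.
gamma-theta (6): add — endpoints in different components.
alpha-kappa (7): add — endpoints in different components.
MST edge set: {alpha-gamma, alpha-iota, beta-gamma, eta-theta, gamma-theta, alpha-kappa}.
Of the listed edges, {} are in the MST → 0.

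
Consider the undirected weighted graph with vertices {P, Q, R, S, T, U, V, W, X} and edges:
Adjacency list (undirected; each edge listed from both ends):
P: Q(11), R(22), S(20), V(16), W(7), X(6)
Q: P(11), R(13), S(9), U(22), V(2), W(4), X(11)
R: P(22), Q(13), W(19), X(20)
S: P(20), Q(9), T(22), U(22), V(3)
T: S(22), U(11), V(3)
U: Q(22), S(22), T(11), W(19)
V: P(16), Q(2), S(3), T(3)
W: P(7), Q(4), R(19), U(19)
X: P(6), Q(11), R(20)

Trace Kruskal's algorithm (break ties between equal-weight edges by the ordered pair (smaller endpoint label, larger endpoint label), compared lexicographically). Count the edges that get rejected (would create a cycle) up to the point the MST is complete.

3

Kruskal's algorithm — process edges by increasing weight (ties by edge label):
Q-V (2): add — endpoints in different components.
S-V (3): add — endpoints in different components.
T-V (3): add — endpoints in different components.
Q-W (4): add — endpoints in different components.
P-X (6): add — endpoints in different components.
P-W (7): add — endpoints in different components.
Q-S (9): skip — Q and S already connected.
P-Q (11): skip — P and Q already connected.
Q-X (11): skip — Q and X already connected.
T-U (11): add — endpoints in different components.
Q-R (13): add — endpoints in different components.
Edges rejected before the tree was complete: 3.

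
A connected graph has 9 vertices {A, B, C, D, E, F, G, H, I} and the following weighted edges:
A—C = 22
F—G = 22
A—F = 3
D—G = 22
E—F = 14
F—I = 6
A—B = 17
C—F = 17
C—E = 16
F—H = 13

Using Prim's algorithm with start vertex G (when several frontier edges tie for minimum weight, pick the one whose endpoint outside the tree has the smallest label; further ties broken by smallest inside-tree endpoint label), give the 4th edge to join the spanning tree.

F-I

Grow the tree from G using Prim:
Step 1: frontier [D—G 22, F—G 22] → take D—G (22); add D.
Step 2: frontier [F—G 22] → take F—G (22); add F.
Step 3: frontier [A—F 3, F—I 6, F—H 13, E—F 14, C—F 17] → take A—F (3); add A.
Step 4: frontier [A—B 17, A—C 22, F—I 6, F—H 13, E—F 14, C—F 17] → take F—I (6); add I.
Step 5: frontier [A—B 17, A—C 22, F—H 13, E—F 14, C—F 17] → take F—H (13); add H.
Step 6: frontier [A—B 17, A—C 22, E—F 14, C—F 17] → take E—F (14); add E.
Step 7: frontier [A—B 17, A—C 22, C—E 16, C—F 17] → take C—E (16); add C.
Step 8: frontier [A—B 17] → take A—B (17); add B.
The 4th edge added is F—I.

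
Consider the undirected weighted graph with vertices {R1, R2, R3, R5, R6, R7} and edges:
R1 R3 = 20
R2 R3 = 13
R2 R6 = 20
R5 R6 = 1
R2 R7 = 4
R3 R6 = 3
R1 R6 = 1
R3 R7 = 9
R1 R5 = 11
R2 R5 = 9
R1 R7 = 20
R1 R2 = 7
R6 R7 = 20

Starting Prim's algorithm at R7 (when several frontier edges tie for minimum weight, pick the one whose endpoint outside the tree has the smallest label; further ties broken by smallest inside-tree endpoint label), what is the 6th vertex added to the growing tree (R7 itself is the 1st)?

R3

Prim, starting at R7.
Step 1: cheapest edge leaving the tree is R2 R7 (4); add R2.
Step 2: cheapest edge leaving the tree is R1 R2 (7); add R1.
Step 3: cheapest edge leaving the tree is R1 R6 (1); add R6.
Step 4: cheapest edge leaving the tree is R5 R6 (1); add R5.
Step 5: cheapest edge leaving the tree is R3 R6 (3); add R3.
Vertex order: R7, R2, R1, R6, R5, R3. The 6th vertex is R3.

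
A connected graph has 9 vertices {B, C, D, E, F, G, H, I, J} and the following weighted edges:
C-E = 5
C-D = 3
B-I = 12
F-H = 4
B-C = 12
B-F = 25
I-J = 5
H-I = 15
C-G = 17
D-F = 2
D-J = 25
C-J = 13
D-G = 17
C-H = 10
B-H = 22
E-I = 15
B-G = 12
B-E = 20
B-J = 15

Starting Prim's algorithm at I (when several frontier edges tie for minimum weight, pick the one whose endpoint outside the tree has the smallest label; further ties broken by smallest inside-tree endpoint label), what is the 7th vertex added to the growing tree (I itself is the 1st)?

Prim's algorithm from I:
Step 1: cheapest edge leaving the tree is I-J (5); add J.
Step 2: cheapest edge leaving the tree is B-I (12); add B.
Step 3: cheapest edge leaving the tree is B-C (12); add C.
Step 4: cheapest edge leaving the tree is C-D (3); add D.
Step 5: cheapest edge leaving the tree is D-F (2); add F.
Step 6: cheapest edge leaving the tree is F-H (4); add H.
Step 7: cheapest edge leaving the tree is C-E (5); add E.
Step 8: cheapest edge leaving the tree is B-G (12); add G.
Vertex order: I, J, B, C, D, F, H, E, G. The 7th vertex is H.

H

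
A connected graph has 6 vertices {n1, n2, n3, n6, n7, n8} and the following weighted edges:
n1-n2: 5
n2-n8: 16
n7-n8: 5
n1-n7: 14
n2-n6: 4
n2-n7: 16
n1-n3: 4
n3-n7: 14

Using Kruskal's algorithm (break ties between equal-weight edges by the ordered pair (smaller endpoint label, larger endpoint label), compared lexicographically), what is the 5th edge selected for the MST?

Kruskal's algorithm — process edges by increasing weight (ties by edge label):
n1-n3 (4): add. Components now {n8} {n6} {n1,n3} {n2} {n7}
n2-n6 (4): add. Components now {n8} {n2,n6} {n1,n3} {n7}
n1-n2 (5): add. Components now {n8} {n1,n2,n3,n6} {n7}
n7-n8 (5): add. Components now {n7,n8} {n1,n2,n3,n6}
n1-n7 (14): add. Components now {n1,n2,n3,n6,n7,n8}
The 5th edge added is n1-n7.

n1-n7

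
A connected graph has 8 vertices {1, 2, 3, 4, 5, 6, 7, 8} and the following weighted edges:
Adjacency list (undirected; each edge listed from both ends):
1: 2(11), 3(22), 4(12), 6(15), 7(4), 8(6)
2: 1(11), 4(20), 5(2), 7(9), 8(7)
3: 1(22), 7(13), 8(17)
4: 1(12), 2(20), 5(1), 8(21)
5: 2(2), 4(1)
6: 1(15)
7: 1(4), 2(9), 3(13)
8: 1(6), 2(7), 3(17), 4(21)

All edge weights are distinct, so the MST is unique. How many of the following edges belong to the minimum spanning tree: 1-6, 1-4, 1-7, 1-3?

Kruskal's algorithm — process edges by increasing weight (ties by edge label):
4-5 (1): add — endpoints in different components.
2-5 (2): add — endpoints in different components.
1-7 (4): add — endpoints in different components.
1-8 (6): add — endpoints in different components.
2-8 (7): add — endpoints in different components.
2-7 (9): skip — 2 and 7 already connected.
1-2 (11): skip — 1 and 2 already connected.
1-4 (12): skip — 1 and 4 already connected.
3-7 (13): add — endpoints in different components.
1-6 (15): add — endpoints in different components.
MST edge set: {4-5, 2-5, 1-7, 1-8, 2-8, 3-7, 1-6}.
Of the listed edges, {1-6, 1-7} are in the MST → 2.

2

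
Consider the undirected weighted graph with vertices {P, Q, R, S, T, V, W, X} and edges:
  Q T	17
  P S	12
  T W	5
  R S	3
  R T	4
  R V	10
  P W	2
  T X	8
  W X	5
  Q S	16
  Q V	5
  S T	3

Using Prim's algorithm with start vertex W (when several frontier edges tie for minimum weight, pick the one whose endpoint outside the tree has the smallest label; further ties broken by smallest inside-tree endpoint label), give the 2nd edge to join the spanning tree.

T-W

Prim, starting at W.
Step 1: frontier [P W 2, T W 5, W X 5] → take P W (2); add P.
Step 2: frontier [P S 12, T W 5, W X 5] → take T W (5); add T.
Step 3: frontier [P S 12, S T 3, R T 4, T X 8, Q T 17, W X 5] → take S T (3); add S.
Step 4: frontier [R S 3, Q S 16, R T 4, T X 8, Q T 17, W X 5] → take R S (3); add R.
Step 5: frontier [R V 10, Q S 16, T X 8, Q T 17, W X 5] → take W X (5); add X.
Step 6: frontier [R V 10, Q S 16, Q T 17] → take R V (10); add V.
Step 7: frontier [Q S 16, Q T 17, Q V 5] → take Q V (5); add Q.
The 2nd edge added is T W.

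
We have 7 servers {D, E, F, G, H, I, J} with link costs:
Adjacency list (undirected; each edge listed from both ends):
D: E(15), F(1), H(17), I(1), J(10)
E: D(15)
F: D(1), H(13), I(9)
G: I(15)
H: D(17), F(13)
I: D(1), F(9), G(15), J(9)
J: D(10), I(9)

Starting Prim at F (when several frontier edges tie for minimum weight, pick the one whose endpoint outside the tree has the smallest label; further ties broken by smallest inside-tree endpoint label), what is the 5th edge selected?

D-E

Grow the tree from F using Prim:
Step 1: cheapest edge leaving the tree is D–F (1); add D.
Step 2: cheapest edge leaving the tree is D–I (1); add I.
Step 3: cheapest edge leaving the tree is I–J (9); add J.
Step 4: cheapest edge leaving the tree is F–H (13); add H.
Step 5: cheapest edge leaving the tree is D–E (15); add E.
Step 6: cheapest edge leaving the tree is G–I (15); add G.
The 5th edge added is D–E.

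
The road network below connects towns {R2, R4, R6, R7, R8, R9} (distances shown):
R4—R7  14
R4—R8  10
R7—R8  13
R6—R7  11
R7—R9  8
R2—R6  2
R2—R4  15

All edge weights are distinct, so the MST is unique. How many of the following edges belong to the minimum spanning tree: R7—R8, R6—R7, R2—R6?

3

Kruskal's algorithm — process edges by increasing weight (ties by edge label):
R2—R6 (2): add. Components now {R4} {R2,R6} {R7} {R9} {R8}
R7—R9 (8): add. Components now {R4} {R2,R6} {R7,R9} {R8}
R4—R8 (10): add. Components now {R4,R8} {R2,R6} {R7,R9}
R6—R7 (11): add. Components now {R4,R8} {R2,R6,R7,R9}
R7—R8 (13): add. Components now {R2,R4,R6,R7,R8,R9}
MST edge set: {R2—R6, R7—R9, R4—R8, R6—R7, R7—R8}.
Of the listed edges, {R7—R8, R6—R7, R2—R6} are in the MST → 3.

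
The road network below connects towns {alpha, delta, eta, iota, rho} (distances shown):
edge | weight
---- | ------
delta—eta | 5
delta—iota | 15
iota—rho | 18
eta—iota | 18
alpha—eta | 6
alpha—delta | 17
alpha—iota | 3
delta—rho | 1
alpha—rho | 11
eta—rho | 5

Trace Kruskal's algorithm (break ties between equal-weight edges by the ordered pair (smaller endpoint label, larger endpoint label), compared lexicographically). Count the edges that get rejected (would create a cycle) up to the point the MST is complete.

1

Kruskal: consider edges lightest-first.
delta—rho (1): add. Components now {iota} {delta,rho} {alpha} {eta}
alpha—iota (3): add. Components now {alpha,iota} {delta,rho} {eta}
delta—eta (5): add. Components now {alpha,iota} {delta,eta,rho}
eta—rho (5): skip — rho and eta already connected.
alpha—eta (6): add. Components now {alpha,delta,eta,iota,rho}
Edges rejected before the tree was complete: 1.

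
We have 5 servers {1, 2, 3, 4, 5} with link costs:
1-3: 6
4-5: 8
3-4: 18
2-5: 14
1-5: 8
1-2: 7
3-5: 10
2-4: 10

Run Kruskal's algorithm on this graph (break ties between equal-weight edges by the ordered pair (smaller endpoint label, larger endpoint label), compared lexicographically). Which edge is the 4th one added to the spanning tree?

4-5

Kruskal: consider edges lightest-first.
1-3 (6): add — endpoints in different components.
1-2 (7): add — endpoints in different components.
1-5 (8): add — endpoints in different components.
4-5 (8): add — endpoints in different components.
The 4th edge added is 4-5.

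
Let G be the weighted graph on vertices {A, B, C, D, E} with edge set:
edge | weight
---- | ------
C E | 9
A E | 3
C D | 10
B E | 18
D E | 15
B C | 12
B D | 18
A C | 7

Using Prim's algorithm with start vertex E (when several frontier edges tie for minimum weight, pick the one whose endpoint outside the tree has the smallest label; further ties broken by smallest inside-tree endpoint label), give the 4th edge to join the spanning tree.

Grow the tree from E using Prim:
Step 1: cheapest edge leaving the tree is A E (3); add A.
Step 2: cheapest edge leaving the tree is A C (7); add C.
Step 3: cheapest edge leaving the tree is C D (10); add D.
Step 4: cheapest edge leaving the tree is B C (12); add B.
The 4th edge added is B C.

B-C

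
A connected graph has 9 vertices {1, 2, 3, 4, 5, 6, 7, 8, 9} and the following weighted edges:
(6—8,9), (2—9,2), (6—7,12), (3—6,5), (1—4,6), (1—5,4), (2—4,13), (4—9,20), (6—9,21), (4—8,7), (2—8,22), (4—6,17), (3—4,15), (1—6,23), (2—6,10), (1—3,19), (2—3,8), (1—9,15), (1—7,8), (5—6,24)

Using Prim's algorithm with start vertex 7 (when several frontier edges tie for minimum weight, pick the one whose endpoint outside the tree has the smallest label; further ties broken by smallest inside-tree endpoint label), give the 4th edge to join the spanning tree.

Prim, starting at 7.
Step 1: cheapest edge leaving the tree is 1—7 (8); add 1.
Step 2: cheapest edge leaving the tree is 1—5 (4); add 5.
Step 3: cheapest edge leaving the tree is 1—4 (6); add 4.
Step 4: cheapest edge leaving the tree is 4—8 (7); add 8.
Step 5: cheapest edge leaving the tree is 6—8 (9); add 6.
Step 6: cheapest edge leaving the tree is 3—6 (5); add 3.
Step 7: cheapest edge leaving the tree is 2—3 (8); add 2.
Step 8: cheapest edge leaving the tree is 2—9 (2); add 9.
The 4th edge added is 4—8.

4-8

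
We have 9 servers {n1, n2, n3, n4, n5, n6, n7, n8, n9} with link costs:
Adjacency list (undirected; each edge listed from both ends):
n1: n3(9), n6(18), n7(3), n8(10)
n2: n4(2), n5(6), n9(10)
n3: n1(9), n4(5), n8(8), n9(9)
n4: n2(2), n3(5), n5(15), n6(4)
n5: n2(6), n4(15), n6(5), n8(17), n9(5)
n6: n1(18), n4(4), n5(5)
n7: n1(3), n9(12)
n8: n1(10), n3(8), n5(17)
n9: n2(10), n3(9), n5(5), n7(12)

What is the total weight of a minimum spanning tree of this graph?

41

Kruskal's algorithm — process edges by increasing weight (ties by edge label):
n2–n4 (2): add — endpoints in different components.
n1–n7 (3): add — endpoints in different components.
n4–n6 (4): add — endpoints in different components.
n3–n4 (5): add — endpoints in different components.
n5–n6 (5): add — endpoints in different components.
n5–n9 (5): add — endpoints in different components.
n2–n5 (6): skip — n5 and n2 already connected.
n3–n8 (8): add — endpoints in different components.
n1–n3 (9): add — endpoints in different components.
MST edges: n2–n4, n1–n7, n4–n6, n3–n4, n5–n6, n5–n9, n3–n8, n1–n3; total weight 2+3+4+5+5+5+8+9 = 41.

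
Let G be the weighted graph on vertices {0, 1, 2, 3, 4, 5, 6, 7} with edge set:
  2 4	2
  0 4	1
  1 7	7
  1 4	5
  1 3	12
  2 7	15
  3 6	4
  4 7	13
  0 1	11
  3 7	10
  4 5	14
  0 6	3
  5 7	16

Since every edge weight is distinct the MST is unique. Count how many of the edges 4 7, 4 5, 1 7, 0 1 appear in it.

Kruskal: consider edges lightest-first.
0 4 (1): add — endpoints in different components.
2 4 (2): add — endpoints in different components.
0 6 (3): add — endpoints in different components.
3 6 (4): add — endpoints in different components.
1 4 (5): add — endpoints in different components.
1 7 (7): add — endpoints in different components.
3 7 (10): skip — 3 and 7 already connected.
0 1 (11): skip — 0 and 1 already connected.
1 3 (12): skip — 1 and 3 already connected.
4 7 (13): skip — 4 and 7 already connected.
4 5 (14): add — endpoints in different components.
MST edge set: {0 4, 2 4, 0 6, 3 6, 1 4, 1 7, 4 5}.
Of the listed edges, {4 5, 1 7} are in the MST → 2.

2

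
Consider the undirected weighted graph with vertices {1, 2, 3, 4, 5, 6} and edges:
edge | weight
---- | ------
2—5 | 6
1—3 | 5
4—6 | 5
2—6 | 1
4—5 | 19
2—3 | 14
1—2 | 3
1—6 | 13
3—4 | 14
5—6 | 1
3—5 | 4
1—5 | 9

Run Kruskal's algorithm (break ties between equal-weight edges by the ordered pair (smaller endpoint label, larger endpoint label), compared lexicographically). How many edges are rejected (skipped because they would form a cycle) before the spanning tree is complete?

Kruskal's algorithm — process edges by increasing weight (ties by edge label):
2—6 (1): add — endpoints in different components.
5—6 (1): add — endpoints in different components.
1—2 (3): add — endpoints in different components.
3—5 (4): add — endpoints in different components.
1—3 (5): skip — 1 and 3 already connected.
4—6 (5): add — endpoints in different components.
Edges rejected before the tree was complete: 1.

1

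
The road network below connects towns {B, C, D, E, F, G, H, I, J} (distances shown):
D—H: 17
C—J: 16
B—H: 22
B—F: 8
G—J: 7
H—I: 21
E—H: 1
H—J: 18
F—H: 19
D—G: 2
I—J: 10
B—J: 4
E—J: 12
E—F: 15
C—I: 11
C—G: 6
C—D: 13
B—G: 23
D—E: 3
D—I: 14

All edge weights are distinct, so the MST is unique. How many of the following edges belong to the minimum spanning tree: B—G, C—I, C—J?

Kruskal: consider edges lightest-first.
E—H (1): add — endpoints in different components.
D—G (2): add — endpoints in different components.
D—E (3): add — endpoints in different components.
B—J (4): add — endpoints in different components.
C—G (6): add — endpoints in different components.
G—J (7): add — endpoints in different components.
B—F (8): add — endpoints in different components.
I—J (10): add — endpoints in different components.
MST edge set: {E—H, D—G, D—E, B—J, C—G, G—J, B—F, I—J}.
Of the listed edges, {} are in the MST → 0.

0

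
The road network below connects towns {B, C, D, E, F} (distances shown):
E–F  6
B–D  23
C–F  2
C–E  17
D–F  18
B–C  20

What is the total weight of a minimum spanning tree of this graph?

Prim, starting at D.
Step 1: frontier [D–F 18, B–D 23] → take D–F (18); add F.
Step 2: frontier [B–D 23, C–F 2, E–F 6] → take C–F (2); add C.
Step 3: frontier [C–E 17, B–C 20, B–D 23, E–F 6] → take E–F (6); add E.
Step 4: frontier [B–C 20, B–D 23] → take B–C (20); add B.
MST edges: D–F, C–F, E–F, B–C; total weight 18+2+6+20 = 46.

46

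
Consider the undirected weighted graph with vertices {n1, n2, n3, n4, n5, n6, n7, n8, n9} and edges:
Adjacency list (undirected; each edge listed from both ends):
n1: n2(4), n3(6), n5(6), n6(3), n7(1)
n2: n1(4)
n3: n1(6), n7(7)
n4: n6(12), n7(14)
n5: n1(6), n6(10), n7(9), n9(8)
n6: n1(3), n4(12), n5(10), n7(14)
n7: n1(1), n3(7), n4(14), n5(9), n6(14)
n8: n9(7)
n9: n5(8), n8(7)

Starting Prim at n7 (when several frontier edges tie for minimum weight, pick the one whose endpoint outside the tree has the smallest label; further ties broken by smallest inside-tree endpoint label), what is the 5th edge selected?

n1-n5

Grow the tree from n7 using Prim:
Step 1: cheapest edge leaving the tree is n1-n7 (1); add n1.
Step 2: cheapest edge leaving the tree is n1-n6 (3); add n6.
Step 3: cheapest edge leaving the tree is n1-n2 (4); add n2.
Step 4: cheapest edge leaving the tree is n1-n3 (6); add n3.
Step 5: cheapest edge leaving the tree is n1-n5 (6); add n5.
Step 6: cheapest edge leaving the tree is n5-n9 (8); add n9.
Step 7: cheapest edge leaving the tree is n8-n9 (7); add n8.
Step 8: cheapest edge leaving the tree is n4-n6 (12); add n4.
The 5th edge added is n1-n5.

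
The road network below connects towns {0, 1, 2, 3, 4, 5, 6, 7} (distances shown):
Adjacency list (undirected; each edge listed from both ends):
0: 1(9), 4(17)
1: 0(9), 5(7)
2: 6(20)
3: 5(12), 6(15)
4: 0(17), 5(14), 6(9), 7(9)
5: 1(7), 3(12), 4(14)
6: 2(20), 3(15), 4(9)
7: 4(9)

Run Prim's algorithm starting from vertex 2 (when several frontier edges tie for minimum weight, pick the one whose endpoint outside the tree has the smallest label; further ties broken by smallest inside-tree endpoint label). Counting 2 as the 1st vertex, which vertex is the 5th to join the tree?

Prim's algorithm from 2:
Step 1: cheapest edge leaving the tree is 2-6 (20); add 6.
Step 2: cheapest edge leaving the tree is 4-6 (9); add 4.
Step 3: cheapest edge leaving the tree is 4-7 (9); add 7.
Step 4: cheapest edge leaving the tree is 4-5 (14); add 5.
Step 5: cheapest edge leaving the tree is 1-5 (7); add 1.
Step 6: cheapest edge leaving the tree is 0-1 (9); add 0.
Step 7: cheapest edge leaving the tree is 3-5 (12); add 3.
Vertex order: 2, 6, 4, 7, 5, 1, 0, 3. The 5th vertex is 5.

5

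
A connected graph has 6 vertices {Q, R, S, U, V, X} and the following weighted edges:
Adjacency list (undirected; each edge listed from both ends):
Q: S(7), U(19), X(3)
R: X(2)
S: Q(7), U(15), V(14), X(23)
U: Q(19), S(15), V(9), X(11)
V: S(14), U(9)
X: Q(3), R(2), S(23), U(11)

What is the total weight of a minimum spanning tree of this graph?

Grow the tree from X using Prim:
Step 1: frontier [R–X 2, Q–X 3, U–X 11, S–X 23] → take R–X (2); add R.
Step 2: frontier [Q–X 3, U–X 11, S–X 23] → take Q–X (3); add Q.
Step 3: frontier [Q–S 7, Q–U 19, U–X 11, S–X 23] → take Q–S (7); add S.
Step 4: frontier [Q–U 19, S–V 14, S–U 15, U–X 11] → take U–X (11); add U.
Step 5: frontier [S–V 14, U–V 9] → take U–V (9); add V.
MST edges: R–X, Q–X, Q–S, U–X, U–V; total weight 2+3+7+11+9 = 32.

32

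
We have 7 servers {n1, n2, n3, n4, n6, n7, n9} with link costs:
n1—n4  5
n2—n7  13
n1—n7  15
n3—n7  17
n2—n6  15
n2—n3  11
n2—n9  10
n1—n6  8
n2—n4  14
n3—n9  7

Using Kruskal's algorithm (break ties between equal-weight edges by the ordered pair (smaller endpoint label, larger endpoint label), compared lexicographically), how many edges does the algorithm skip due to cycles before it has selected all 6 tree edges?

1

Kruskal: consider edges lightest-first.
n1—n4 (5): add — endpoints in different components.
n3—n9 (7): add — endpoints in different components.
n1—n6 (8): add — endpoints in different components.
n2—n9 (10): add — endpoints in different components.
n2—n3 (11): skip — n2 and n3 already connected.
n2—n7 (13): add — endpoints in different components.
n2—n4 (14): add — endpoints in different components.
Edges rejected before the tree was complete: 1.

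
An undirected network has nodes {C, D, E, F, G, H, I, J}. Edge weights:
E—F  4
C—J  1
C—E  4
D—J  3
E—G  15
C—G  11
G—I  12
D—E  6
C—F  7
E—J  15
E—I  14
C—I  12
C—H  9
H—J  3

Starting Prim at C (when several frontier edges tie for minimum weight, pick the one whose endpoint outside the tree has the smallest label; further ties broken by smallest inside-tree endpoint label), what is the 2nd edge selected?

D-J

Grow the tree from C using Prim:
Step 1: cheapest edge leaving the tree is C—J (1); add J.
Step 2: cheapest edge leaving the tree is D—J (3); add D.
Step 3: cheapest edge leaving the tree is H—J (3); add H.
Step 4: cheapest edge leaving the tree is C—E (4); add E.
Step 5: cheapest edge leaving the tree is E—F (4); add F.
Step 6: cheapest edge leaving the tree is C—G (11); add G.
Step 7: cheapest edge leaving the tree is C—I (12); add I.
The 2nd edge added is D—J.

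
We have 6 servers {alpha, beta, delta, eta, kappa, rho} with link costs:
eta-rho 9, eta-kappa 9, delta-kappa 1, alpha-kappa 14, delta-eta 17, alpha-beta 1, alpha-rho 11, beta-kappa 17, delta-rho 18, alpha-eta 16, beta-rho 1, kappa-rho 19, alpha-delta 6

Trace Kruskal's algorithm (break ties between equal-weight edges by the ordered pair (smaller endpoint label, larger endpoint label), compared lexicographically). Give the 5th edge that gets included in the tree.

Sort edges by weight, then run Kruskal:
alpha-beta (1): add. Components now {rho} {alpha,beta} {kappa} {eta} {delta}
beta-rho (1): add. Components now {alpha,beta,rho} {kappa} {eta} {delta}
delta-kappa (1): add. Components now {alpha,beta,rho} {delta,kappa} {eta}
alpha-delta (6): add. Components now {alpha,beta,delta,kappa,rho} {eta}
eta-kappa (9): add. Components now {alpha,beta,delta,eta,kappa,rho}
The 5th edge added is eta-kappa.

eta-kappa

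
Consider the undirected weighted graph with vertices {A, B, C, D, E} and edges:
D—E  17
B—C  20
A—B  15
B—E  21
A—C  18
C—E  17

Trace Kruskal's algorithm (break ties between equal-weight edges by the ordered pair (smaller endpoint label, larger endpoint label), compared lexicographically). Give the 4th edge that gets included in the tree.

Kruskal: consider edges lightest-first.
A—B (15): add — endpoints in different components.
C—E (17): add — endpoints in different components.
D—E (17): add — endpoints in different components.
A—C (18): add — endpoints in different components.
The 4th edge added is A—C.

A-C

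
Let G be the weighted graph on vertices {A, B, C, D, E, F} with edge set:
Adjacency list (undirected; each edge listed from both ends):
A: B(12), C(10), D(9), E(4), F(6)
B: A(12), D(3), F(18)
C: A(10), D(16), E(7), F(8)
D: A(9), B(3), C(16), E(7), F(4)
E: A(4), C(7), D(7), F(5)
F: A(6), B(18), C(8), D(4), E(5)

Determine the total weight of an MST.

Prim, starting at D.
Step 1: cheapest edge leaving the tree is B D (3); add B.
Step 2: cheapest edge leaving the tree is D F (4); add F.
Step 3: cheapest edge leaving the tree is E F (5); add E.
Step 4: cheapest edge leaving the tree is A E (4); add A.
Step 5: cheapest edge leaving the tree is C E (7); add C.
MST edges: B D, D F, E F, A E, C E; total weight 3+4+5+4+7 = 23.

23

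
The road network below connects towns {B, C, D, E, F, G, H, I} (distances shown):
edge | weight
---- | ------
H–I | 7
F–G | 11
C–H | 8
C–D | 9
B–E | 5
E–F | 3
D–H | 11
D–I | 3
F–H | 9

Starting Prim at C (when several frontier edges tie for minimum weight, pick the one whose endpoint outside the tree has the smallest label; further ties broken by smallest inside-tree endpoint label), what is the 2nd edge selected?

H-I

Grow the tree from C using Prim:
Step 1: frontier [C–H 8, C–D 9] → take C–H (8); add H.
Step 2: frontier [C–D 9, H–I 7, F–H 9, D–H 11] → take H–I (7); add I.
Step 3: frontier [C–D 9, F–H 9, D–H 11, D–I 3] → take D–I (3); add D.
Step 4: frontier [F–H 9] → take F–H (9); add F.
Step 5: frontier [E–F 3, F–G 11] → take E–F (3); add E.
Step 6: frontier [B–E 5, F–G 11] → take B–E (5); add B.
Step 7: frontier [F–G 11] → take F–G (11); add G.
The 2nd edge added is H–I.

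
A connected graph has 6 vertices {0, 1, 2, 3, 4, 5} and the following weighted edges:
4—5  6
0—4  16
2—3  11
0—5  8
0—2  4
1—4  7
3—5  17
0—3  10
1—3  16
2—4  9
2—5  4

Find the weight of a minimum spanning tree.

31

Kruskal's algorithm — process edges by increasing weight (ties by edge label):
0—2 (4): add. Components now {0,2} {1} {3} {4} {5}
2—5 (4): add. Components now {0,2,5} {1} {3} {4}
4—5 (6): add. Components now {0,2,4,5} {1} {3}
1—4 (7): add. Components now {0,1,2,4,5} {3}
0—5 (8): skip — 0 and 5 already connected.
2—4 (9): skip — 2 and 4 already connected.
0—3 (10): add. Components now {0,1,2,3,4,5}
MST edges: 0—2, 2—5, 4—5, 1—4, 0—3; total weight 4+4+6+7+10 = 31.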